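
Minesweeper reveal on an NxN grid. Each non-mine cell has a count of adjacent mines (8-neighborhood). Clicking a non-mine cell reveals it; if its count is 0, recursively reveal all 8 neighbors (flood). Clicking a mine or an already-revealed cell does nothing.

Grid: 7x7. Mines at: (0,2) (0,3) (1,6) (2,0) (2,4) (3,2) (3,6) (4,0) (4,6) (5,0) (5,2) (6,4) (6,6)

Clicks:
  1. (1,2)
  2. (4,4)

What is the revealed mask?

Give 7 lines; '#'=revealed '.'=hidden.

Click 1 (1,2) count=2: revealed 1 new [(1,2)] -> total=1
Click 2 (4,4) count=0: revealed 9 new [(3,3) (3,4) (3,5) (4,3) (4,4) (4,5) (5,3) (5,4) (5,5)] -> total=10

Answer: .......
..#....
.......
...###.
...###.
...###.
.......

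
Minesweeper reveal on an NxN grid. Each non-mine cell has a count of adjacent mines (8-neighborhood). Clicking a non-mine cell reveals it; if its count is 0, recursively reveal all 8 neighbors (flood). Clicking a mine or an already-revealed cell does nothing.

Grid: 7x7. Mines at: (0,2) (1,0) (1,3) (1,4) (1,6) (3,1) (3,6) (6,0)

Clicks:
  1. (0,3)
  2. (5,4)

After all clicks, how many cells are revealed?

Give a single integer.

Click 1 (0,3) count=3: revealed 1 new [(0,3)] -> total=1
Click 2 (5,4) count=0: revealed 26 new [(2,2) (2,3) (2,4) (2,5) (3,2) (3,3) (3,4) (3,5) (4,1) (4,2) (4,3) (4,4) (4,5) (4,6) (5,1) (5,2) (5,3) (5,4) (5,5) (5,6) (6,1) (6,2) (6,3) (6,4) (6,5) (6,6)] -> total=27

Answer: 27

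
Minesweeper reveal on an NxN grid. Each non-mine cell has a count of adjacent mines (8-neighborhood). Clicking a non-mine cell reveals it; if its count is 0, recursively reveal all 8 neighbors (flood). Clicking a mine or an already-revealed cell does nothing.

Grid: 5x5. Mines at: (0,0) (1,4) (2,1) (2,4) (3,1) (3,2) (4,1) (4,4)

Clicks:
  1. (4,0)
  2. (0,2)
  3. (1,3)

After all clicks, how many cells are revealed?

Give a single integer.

Click 1 (4,0) count=2: revealed 1 new [(4,0)] -> total=1
Click 2 (0,2) count=0: revealed 6 new [(0,1) (0,2) (0,3) (1,1) (1,2) (1,3)] -> total=7
Click 3 (1,3) count=2: revealed 0 new [(none)] -> total=7

Answer: 7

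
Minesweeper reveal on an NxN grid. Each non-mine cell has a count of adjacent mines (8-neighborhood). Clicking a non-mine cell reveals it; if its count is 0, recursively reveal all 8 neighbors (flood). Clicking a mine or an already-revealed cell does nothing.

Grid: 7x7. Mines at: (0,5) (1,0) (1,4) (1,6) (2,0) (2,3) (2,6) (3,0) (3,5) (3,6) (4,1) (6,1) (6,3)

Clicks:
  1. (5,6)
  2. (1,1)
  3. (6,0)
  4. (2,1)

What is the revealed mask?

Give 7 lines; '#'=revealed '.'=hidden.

Answer: .......
.#.....
.#.....
.......
....###
....###
#...###

Derivation:
Click 1 (5,6) count=0: revealed 9 new [(4,4) (4,5) (4,6) (5,4) (5,5) (5,6) (6,4) (6,5) (6,6)] -> total=9
Click 2 (1,1) count=2: revealed 1 new [(1,1)] -> total=10
Click 3 (6,0) count=1: revealed 1 new [(6,0)] -> total=11
Click 4 (2,1) count=3: revealed 1 new [(2,1)] -> total=12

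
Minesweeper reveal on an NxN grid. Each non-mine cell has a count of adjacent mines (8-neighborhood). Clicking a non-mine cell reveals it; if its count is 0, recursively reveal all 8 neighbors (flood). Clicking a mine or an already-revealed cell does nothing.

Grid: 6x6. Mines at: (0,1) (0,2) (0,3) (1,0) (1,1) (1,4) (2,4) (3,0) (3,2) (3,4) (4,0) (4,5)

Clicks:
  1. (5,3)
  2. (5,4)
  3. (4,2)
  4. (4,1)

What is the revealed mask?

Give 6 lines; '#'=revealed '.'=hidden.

Answer: ......
......
......
......
.####.
.####.

Derivation:
Click 1 (5,3) count=0: revealed 8 new [(4,1) (4,2) (4,3) (4,4) (5,1) (5,2) (5,3) (5,4)] -> total=8
Click 2 (5,4) count=1: revealed 0 new [(none)] -> total=8
Click 3 (4,2) count=1: revealed 0 new [(none)] -> total=8
Click 4 (4,1) count=3: revealed 0 new [(none)] -> total=8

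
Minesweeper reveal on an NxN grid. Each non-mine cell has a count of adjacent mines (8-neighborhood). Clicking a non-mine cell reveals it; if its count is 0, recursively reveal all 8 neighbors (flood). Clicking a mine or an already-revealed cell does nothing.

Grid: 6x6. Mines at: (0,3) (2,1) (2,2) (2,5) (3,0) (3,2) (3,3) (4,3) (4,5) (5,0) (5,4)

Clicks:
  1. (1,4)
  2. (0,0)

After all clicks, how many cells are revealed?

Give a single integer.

Click 1 (1,4) count=2: revealed 1 new [(1,4)] -> total=1
Click 2 (0,0) count=0: revealed 6 new [(0,0) (0,1) (0,2) (1,0) (1,1) (1,2)] -> total=7

Answer: 7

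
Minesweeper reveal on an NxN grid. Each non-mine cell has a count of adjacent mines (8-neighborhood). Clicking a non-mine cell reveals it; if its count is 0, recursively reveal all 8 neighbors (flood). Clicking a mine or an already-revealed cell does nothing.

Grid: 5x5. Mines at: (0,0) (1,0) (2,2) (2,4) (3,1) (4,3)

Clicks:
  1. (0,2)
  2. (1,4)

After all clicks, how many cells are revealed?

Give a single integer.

Answer: 8

Derivation:
Click 1 (0,2) count=0: revealed 8 new [(0,1) (0,2) (0,3) (0,4) (1,1) (1,2) (1,3) (1,4)] -> total=8
Click 2 (1,4) count=1: revealed 0 new [(none)] -> total=8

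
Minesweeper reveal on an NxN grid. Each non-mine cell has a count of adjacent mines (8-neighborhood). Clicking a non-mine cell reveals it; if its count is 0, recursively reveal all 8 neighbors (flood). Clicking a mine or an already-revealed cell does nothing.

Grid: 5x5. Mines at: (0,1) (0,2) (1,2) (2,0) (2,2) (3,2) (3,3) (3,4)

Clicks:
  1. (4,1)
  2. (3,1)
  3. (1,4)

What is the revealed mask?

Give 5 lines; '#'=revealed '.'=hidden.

Click 1 (4,1) count=1: revealed 1 new [(4,1)] -> total=1
Click 2 (3,1) count=3: revealed 1 new [(3,1)] -> total=2
Click 3 (1,4) count=0: revealed 6 new [(0,3) (0,4) (1,3) (1,4) (2,3) (2,4)] -> total=8

Answer: ...##
...##
...##
.#...
.#...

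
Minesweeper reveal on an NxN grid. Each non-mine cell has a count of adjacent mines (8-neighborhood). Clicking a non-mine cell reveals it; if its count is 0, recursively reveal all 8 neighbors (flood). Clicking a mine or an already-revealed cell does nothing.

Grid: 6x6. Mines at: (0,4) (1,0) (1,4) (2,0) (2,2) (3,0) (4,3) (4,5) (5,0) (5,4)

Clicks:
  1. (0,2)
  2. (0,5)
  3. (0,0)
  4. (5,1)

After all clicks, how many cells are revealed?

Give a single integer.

Click 1 (0,2) count=0: revealed 6 new [(0,1) (0,2) (0,3) (1,1) (1,2) (1,3)] -> total=6
Click 2 (0,5) count=2: revealed 1 new [(0,5)] -> total=7
Click 3 (0,0) count=1: revealed 1 new [(0,0)] -> total=8
Click 4 (5,1) count=1: revealed 1 new [(5,1)] -> total=9

Answer: 9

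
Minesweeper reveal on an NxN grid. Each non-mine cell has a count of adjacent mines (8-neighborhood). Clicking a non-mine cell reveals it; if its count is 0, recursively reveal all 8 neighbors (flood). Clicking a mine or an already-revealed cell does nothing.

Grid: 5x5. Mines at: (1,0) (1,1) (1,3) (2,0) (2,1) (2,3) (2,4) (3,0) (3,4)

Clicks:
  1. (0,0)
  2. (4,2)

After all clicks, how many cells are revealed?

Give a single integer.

Click 1 (0,0) count=2: revealed 1 new [(0,0)] -> total=1
Click 2 (4,2) count=0: revealed 6 new [(3,1) (3,2) (3,3) (4,1) (4,2) (4,3)] -> total=7

Answer: 7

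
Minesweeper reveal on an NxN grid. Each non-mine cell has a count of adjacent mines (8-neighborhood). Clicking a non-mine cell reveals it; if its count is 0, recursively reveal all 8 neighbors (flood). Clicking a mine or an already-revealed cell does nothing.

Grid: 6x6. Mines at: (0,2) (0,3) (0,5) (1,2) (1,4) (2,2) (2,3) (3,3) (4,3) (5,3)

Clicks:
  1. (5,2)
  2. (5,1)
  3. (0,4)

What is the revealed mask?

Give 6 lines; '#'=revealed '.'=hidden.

Answer: ##..#.
##....
##....
###...
###...
###...

Derivation:
Click 1 (5,2) count=2: revealed 1 new [(5,2)] -> total=1
Click 2 (5,1) count=0: revealed 14 new [(0,0) (0,1) (1,0) (1,1) (2,0) (2,1) (3,0) (3,1) (3,2) (4,0) (4,1) (4,2) (5,0) (5,1)] -> total=15
Click 3 (0,4) count=3: revealed 1 new [(0,4)] -> total=16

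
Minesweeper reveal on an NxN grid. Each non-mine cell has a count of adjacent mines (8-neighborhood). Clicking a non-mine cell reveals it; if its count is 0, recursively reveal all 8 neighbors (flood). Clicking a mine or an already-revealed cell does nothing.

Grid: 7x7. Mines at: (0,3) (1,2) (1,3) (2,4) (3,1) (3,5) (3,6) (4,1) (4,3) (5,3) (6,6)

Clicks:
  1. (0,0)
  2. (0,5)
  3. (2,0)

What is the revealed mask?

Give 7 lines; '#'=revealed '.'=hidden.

Answer: ##..###
##..###
##...##
.......
.......
.......
.......

Derivation:
Click 1 (0,0) count=0: revealed 6 new [(0,0) (0,1) (1,0) (1,1) (2,0) (2,1)] -> total=6
Click 2 (0,5) count=0: revealed 8 new [(0,4) (0,5) (0,6) (1,4) (1,5) (1,6) (2,5) (2,6)] -> total=14
Click 3 (2,0) count=1: revealed 0 new [(none)] -> total=14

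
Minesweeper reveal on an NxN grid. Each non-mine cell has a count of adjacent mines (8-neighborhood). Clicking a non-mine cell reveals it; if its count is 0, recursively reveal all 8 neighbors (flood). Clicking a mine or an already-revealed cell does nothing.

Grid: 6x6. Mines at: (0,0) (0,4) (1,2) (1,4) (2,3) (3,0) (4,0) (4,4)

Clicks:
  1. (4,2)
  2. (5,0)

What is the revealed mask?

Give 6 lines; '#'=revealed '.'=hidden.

Click 1 (4,2) count=0: revealed 9 new [(3,1) (3,2) (3,3) (4,1) (4,2) (4,3) (5,1) (5,2) (5,3)] -> total=9
Click 2 (5,0) count=1: revealed 1 new [(5,0)] -> total=10

Answer: ......
......
......
.###..
.###..
####..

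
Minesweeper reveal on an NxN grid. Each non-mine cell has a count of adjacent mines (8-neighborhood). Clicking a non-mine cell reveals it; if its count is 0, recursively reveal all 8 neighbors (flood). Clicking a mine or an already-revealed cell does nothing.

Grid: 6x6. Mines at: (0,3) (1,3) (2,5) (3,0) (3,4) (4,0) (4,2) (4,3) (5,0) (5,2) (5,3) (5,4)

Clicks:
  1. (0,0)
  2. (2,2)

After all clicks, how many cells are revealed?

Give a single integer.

Answer: 9

Derivation:
Click 1 (0,0) count=0: revealed 9 new [(0,0) (0,1) (0,2) (1,0) (1,1) (1,2) (2,0) (2,1) (2,2)] -> total=9
Click 2 (2,2) count=1: revealed 0 new [(none)] -> total=9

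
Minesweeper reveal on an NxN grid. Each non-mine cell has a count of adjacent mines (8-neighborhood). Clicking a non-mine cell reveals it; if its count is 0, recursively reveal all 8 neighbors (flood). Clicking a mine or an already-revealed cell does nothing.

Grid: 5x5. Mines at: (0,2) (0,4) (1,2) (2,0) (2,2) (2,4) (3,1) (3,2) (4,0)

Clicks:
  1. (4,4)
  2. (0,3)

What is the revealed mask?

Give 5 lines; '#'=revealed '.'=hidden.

Answer: ...#.
.....
.....
...##
...##

Derivation:
Click 1 (4,4) count=0: revealed 4 new [(3,3) (3,4) (4,3) (4,4)] -> total=4
Click 2 (0,3) count=3: revealed 1 new [(0,3)] -> total=5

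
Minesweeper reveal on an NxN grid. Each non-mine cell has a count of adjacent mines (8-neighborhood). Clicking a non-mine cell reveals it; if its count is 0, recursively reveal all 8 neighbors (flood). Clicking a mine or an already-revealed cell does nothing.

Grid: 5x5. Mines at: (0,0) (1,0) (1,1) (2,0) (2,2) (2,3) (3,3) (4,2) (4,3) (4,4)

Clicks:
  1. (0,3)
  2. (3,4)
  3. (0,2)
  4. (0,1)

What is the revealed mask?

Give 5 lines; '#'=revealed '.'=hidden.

Click 1 (0,3) count=0: revealed 6 new [(0,2) (0,3) (0,4) (1,2) (1,3) (1,4)] -> total=6
Click 2 (3,4) count=4: revealed 1 new [(3,4)] -> total=7
Click 3 (0,2) count=1: revealed 0 new [(none)] -> total=7
Click 4 (0,1) count=3: revealed 1 new [(0,1)] -> total=8

Answer: .####
..###
.....
....#
.....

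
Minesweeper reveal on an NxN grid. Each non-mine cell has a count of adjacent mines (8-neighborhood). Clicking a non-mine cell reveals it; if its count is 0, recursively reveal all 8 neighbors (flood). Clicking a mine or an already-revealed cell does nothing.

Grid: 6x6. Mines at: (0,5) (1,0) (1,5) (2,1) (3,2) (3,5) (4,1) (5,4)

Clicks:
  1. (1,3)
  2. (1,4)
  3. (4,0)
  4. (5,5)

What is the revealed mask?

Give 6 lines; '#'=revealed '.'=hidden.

Answer: .####.
.####.
..###.
......
#.....
.....#

Derivation:
Click 1 (1,3) count=0: revealed 11 new [(0,1) (0,2) (0,3) (0,4) (1,1) (1,2) (1,3) (1,4) (2,2) (2,3) (2,4)] -> total=11
Click 2 (1,4) count=2: revealed 0 new [(none)] -> total=11
Click 3 (4,0) count=1: revealed 1 new [(4,0)] -> total=12
Click 4 (5,5) count=1: revealed 1 new [(5,5)] -> total=13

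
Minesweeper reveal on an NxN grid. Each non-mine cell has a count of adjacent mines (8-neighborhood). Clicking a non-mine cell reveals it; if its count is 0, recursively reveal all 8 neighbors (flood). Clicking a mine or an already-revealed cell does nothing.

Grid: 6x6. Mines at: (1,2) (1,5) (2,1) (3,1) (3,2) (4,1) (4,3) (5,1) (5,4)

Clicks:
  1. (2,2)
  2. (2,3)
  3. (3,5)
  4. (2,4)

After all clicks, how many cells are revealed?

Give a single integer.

Click 1 (2,2) count=4: revealed 1 new [(2,2)] -> total=1
Click 2 (2,3) count=2: revealed 1 new [(2,3)] -> total=2
Click 3 (3,5) count=0: revealed 6 new [(2,4) (2,5) (3,4) (3,5) (4,4) (4,5)] -> total=8
Click 4 (2,4) count=1: revealed 0 new [(none)] -> total=8

Answer: 8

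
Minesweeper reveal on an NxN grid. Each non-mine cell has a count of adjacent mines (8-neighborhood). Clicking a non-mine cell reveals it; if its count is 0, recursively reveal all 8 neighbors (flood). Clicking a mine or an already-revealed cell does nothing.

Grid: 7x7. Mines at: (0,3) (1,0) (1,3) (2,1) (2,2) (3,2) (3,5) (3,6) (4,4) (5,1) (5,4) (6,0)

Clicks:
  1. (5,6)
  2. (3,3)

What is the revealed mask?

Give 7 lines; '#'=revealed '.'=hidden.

Answer: .......
.......
.......
...#...
.....##
.....##
.....##

Derivation:
Click 1 (5,6) count=0: revealed 6 new [(4,5) (4,6) (5,5) (5,6) (6,5) (6,6)] -> total=6
Click 2 (3,3) count=3: revealed 1 new [(3,3)] -> total=7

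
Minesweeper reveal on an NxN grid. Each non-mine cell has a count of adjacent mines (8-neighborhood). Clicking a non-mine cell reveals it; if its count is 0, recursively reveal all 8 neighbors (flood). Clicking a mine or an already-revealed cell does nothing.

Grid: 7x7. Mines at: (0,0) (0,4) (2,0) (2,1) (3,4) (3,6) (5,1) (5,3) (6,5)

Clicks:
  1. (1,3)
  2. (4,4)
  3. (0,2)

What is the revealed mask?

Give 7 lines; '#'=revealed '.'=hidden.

Answer: .###...
.###...
.......
.......
....#..
.......
.......

Derivation:
Click 1 (1,3) count=1: revealed 1 new [(1,3)] -> total=1
Click 2 (4,4) count=2: revealed 1 new [(4,4)] -> total=2
Click 3 (0,2) count=0: revealed 5 new [(0,1) (0,2) (0,3) (1,1) (1,2)] -> total=7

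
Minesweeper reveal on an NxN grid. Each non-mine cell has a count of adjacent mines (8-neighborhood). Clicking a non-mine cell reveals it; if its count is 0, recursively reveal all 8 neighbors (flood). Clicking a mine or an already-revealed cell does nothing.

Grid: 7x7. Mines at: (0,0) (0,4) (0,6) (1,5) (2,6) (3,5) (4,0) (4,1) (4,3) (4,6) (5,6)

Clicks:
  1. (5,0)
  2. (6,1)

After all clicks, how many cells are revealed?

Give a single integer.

Answer: 12

Derivation:
Click 1 (5,0) count=2: revealed 1 new [(5,0)] -> total=1
Click 2 (6,1) count=0: revealed 11 new [(5,1) (5,2) (5,3) (5,4) (5,5) (6,0) (6,1) (6,2) (6,3) (6,4) (6,5)] -> total=12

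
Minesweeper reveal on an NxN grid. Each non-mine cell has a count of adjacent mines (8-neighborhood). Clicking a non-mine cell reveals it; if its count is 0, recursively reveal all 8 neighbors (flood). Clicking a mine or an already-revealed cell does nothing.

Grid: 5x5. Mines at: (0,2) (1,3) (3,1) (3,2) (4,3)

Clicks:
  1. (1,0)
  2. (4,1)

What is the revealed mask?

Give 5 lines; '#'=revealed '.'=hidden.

Answer: ##...
##...
##...
.....
.#...

Derivation:
Click 1 (1,0) count=0: revealed 6 new [(0,0) (0,1) (1,0) (1,1) (2,0) (2,1)] -> total=6
Click 2 (4,1) count=2: revealed 1 new [(4,1)] -> total=7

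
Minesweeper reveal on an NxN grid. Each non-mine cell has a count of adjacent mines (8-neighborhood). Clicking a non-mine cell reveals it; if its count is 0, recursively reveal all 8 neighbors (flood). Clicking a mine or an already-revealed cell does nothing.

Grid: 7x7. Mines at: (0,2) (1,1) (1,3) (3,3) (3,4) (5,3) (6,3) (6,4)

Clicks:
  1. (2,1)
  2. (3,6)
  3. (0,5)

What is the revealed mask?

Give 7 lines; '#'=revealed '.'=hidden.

Click 1 (2,1) count=1: revealed 1 new [(2,1)] -> total=1
Click 2 (3,6) count=0: revealed 17 new [(0,4) (0,5) (0,6) (1,4) (1,5) (1,6) (2,4) (2,5) (2,6) (3,5) (3,6) (4,5) (4,6) (5,5) (5,6) (6,5) (6,6)] -> total=18
Click 3 (0,5) count=0: revealed 0 new [(none)] -> total=18

Answer: ....###
....###
.#..###
.....##
.....##
.....##
.....##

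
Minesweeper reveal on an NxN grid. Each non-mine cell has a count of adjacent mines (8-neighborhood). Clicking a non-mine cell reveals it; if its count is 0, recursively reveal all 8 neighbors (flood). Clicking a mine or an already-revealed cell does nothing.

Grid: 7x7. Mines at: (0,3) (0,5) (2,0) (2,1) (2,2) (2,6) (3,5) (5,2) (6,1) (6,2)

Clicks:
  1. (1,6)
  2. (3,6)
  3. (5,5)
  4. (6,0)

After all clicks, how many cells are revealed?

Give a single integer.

Answer: 15

Derivation:
Click 1 (1,6) count=2: revealed 1 new [(1,6)] -> total=1
Click 2 (3,6) count=2: revealed 1 new [(3,6)] -> total=2
Click 3 (5,5) count=0: revealed 12 new [(4,3) (4,4) (4,5) (4,6) (5,3) (5,4) (5,5) (5,6) (6,3) (6,4) (6,5) (6,6)] -> total=14
Click 4 (6,0) count=1: revealed 1 new [(6,0)] -> total=15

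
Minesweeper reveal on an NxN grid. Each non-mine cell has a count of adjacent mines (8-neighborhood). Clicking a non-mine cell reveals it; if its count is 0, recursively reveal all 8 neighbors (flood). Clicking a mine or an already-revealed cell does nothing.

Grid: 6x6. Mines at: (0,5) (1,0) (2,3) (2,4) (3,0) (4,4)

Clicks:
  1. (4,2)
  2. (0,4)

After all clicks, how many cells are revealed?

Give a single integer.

Click 1 (4,2) count=0: revealed 11 new [(3,1) (3,2) (3,3) (4,0) (4,1) (4,2) (4,3) (5,0) (5,1) (5,2) (5,3)] -> total=11
Click 2 (0,4) count=1: revealed 1 new [(0,4)] -> total=12

Answer: 12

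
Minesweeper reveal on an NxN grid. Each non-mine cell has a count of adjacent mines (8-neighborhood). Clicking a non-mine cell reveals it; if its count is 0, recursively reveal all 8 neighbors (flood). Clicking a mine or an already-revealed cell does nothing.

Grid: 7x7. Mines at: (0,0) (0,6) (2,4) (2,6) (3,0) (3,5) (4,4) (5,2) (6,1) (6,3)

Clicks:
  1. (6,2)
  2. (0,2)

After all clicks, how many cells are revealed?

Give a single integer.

Answer: 20

Derivation:
Click 1 (6,2) count=3: revealed 1 new [(6,2)] -> total=1
Click 2 (0,2) count=0: revealed 19 new [(0,1) (0,2) (0,3) (0,4) (0,5) (1,1) (1,2) (1,3) (1,4) (1,5) (2,1) (2,2) (2,3) (3,1) (3,2) (3,3) (4,1) (4,2) (4,3)] -> total=20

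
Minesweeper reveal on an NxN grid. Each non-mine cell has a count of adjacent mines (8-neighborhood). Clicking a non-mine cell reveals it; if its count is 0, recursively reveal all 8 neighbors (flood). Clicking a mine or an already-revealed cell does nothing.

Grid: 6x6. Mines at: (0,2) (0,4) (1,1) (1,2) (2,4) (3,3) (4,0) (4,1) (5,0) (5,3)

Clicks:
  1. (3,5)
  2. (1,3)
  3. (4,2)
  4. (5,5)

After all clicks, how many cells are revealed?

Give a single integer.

Answer: 8

Derivation:
Click 1 (3,5) count=1: revealed 1 new [(3,5)] -> total=1
Click 2 (1,3) count=4: revealed 1 new [(1,3)] -> total=2
Click 3 (4,2) count=3: revealed 1 new [(4,2)] -> total=3
Click 4 (5,5) count=0: revealed 5 new [(3,4) (4,4) (4,5) (5,4) (5,5)] -> total=8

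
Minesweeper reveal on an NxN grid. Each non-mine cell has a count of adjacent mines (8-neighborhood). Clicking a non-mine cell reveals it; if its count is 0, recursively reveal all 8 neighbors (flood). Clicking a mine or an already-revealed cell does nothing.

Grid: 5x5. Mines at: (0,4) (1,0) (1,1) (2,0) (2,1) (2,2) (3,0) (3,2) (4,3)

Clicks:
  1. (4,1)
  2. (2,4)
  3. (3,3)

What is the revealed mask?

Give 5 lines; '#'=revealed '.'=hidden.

Answer: .....
...##
...##
...##
.#...

Derivation:
Click 1 (4,1) count=2: revealed 1 new [(4,1)] -> total=1
Click 2 (2,4) count=0: revealed 6 new [(1,3) (1,4) (2,3) (2,4) (3,3) (3,4)] -> total=7
Click 3 (3,3) count=3: revealed 0 new [(none)] -> total=7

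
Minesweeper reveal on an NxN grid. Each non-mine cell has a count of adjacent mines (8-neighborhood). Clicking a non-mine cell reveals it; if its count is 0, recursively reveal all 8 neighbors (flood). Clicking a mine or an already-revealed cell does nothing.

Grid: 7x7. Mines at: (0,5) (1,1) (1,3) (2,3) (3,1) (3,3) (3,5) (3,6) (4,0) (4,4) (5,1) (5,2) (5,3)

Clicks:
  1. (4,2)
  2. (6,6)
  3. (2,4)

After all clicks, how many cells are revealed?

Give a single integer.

Click 1 (4,2) count=5: revealed 1 new [(4,2)] -> total=1
Click 2 (6,6) count=0: revealed 8 new [(4,5) (4,6) (5,4) (5,5) (5,6) (6,4) (6,5) (6,6)] -> total=9
Click 3 (2,4) count=4: revealed 1 new [(2,4)] -> total=10

Answer: 10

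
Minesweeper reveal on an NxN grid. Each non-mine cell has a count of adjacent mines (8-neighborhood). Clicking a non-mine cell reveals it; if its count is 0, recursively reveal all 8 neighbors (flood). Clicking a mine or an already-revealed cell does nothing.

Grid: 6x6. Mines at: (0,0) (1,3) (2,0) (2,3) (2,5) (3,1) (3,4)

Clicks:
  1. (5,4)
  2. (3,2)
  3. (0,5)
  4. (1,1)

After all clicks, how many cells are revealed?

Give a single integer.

Answer: 18

Derivation:
Click 1 (5,4) count=0: revealed 12 new [(4,0) (4,1) (4,2) (4,3) (4,4) (4,5) (5,0) (5,1) (5,2) (5,3) (5,4) (5,5)] -> total=12
Click 2 (3,2) count=2: revealed 1 new [(3,2)] -> total=13
Click 3 (0,5) count=0: revealed 4 new [(0,4) (0,5) (1,4) (1,5)] -> total=17
Click 4 (1,1) count=2: revealed 1 new [(1,1)] -> total=18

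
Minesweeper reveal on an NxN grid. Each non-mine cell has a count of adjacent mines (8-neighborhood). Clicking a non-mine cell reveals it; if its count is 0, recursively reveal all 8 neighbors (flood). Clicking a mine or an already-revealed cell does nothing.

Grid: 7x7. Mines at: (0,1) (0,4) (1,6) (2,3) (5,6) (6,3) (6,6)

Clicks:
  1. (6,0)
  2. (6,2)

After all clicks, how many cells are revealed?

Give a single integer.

Click 1 (6,0) count=0: revealed 32 new [(1,0) (1,1) (1,2) (2,0) (2,1) (2,2) (2,4) (2,5) (2,6) (3,0) (3,1) (3,2) (3,3) (3,4) (3,5) (3,6) (4,0) (4,1) (4,2) (4,3) (4,4) (4,5) (4,6) (5,0) (5,1) (5,2) (5,3) (5,4) (5,5) (6,0) (6,1) (6,2)] -> total=32
Click 2 (6,2) count=1: revealed 0 new [(none)] -> total=32

Answer: 32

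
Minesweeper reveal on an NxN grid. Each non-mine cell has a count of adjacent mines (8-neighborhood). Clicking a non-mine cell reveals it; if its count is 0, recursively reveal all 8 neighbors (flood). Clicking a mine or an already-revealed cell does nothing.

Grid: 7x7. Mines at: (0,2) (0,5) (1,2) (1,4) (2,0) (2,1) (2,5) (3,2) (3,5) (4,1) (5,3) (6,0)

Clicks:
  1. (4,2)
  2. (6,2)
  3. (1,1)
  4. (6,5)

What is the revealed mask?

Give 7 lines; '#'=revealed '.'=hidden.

Click 1 (4,2) count=3: revealed 1 new [(4,2)] -> total=1
Click 2 (6,2) count=1: revealed 1 new [(6,2)] -> total=2
Click 3 (1,1) count=4: revealed 1 new [(1,1)] -> total=3
Click 4 (6,5) count=0: revealed 9 new [(4,4) (4,5) (4,6) (5,4) (5,5) (5,6) (6,4) (6,5) (6,6)] -> total=12

Answer: .......
.#.....
.......
.......
..#.###
....###
..#.###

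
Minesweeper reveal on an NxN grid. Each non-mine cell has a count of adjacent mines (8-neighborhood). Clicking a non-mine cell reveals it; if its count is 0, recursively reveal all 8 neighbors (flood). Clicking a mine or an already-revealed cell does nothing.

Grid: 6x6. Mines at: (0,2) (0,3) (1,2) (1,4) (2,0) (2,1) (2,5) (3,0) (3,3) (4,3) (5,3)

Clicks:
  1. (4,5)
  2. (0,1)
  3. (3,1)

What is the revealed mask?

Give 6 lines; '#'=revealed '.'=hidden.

Answer: .#....
......
......
.#..##
....##
....##

Derivation:
Click 1 (4,5) count=0: revealed 6 new [(3,4) (3,5) (4,4) (4,5) (5,4) (5,5)] -> total=6
Click 2 (0,1) count=2: revealed 1 new [(0,1)] -> total=7
Click 3 (3,1) count=3: revealed 1 new [(3,1)] -> total=8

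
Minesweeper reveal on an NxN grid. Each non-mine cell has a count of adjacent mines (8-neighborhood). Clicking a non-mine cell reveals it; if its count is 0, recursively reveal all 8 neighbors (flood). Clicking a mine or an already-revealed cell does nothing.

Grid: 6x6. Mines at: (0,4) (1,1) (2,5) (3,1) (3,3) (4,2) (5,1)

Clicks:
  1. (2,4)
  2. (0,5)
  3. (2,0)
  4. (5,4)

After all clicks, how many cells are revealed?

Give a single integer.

Click 1 (2,4) count=2: revealed 1 new [(2,4)] -> total=1
Click 2 (0,5) count=1: revealed 1 new [(0,5)] -> total=2
Click 3 (2,0) count=2: revealed 1 new [(2,0)] -> total=3
Click 4 (5,4) count=0: revealed 8 new [(3,4) (3,5) (4,3) (4,4) (4,5) (5,3) (5,4) (5,5)] -> total=11

Answer: 11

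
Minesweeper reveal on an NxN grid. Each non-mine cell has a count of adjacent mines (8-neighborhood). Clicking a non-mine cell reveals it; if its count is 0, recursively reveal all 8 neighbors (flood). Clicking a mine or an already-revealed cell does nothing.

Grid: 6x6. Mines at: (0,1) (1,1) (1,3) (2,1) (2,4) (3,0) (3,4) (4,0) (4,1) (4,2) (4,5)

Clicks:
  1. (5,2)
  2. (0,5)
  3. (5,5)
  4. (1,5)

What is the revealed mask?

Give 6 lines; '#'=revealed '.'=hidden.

Click 1 (5,2) count=2: revealed 1 new [(5,2)] -> total=1
Click 2 (0,5) count=0: revealed 4 new [(0,4) (0,5) (1,4) (1,5)] -> total=5
Click 3 (5,5) count=1: revealed 1 new [(5,5)] -> total=6
Click 4 (1,5) count=1: revealed 0 new [(none)] -> total=6

Answer: ....##
....##
......
......
......
..#..#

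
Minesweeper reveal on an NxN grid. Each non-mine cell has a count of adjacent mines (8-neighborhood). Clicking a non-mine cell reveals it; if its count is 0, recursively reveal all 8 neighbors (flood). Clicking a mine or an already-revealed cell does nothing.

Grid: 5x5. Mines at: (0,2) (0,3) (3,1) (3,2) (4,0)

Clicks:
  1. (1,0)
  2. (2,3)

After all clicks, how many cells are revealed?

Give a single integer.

Answer: 7

Derivation:
Click 1 (1,0) count=0: revealed 6 new [(0,0) (0,1) (1,0) (1,1) (2,0) (2,1)] -> total=6
Click 2 (2,3) count=1: revealed 1 new [(2,3)] -> total=7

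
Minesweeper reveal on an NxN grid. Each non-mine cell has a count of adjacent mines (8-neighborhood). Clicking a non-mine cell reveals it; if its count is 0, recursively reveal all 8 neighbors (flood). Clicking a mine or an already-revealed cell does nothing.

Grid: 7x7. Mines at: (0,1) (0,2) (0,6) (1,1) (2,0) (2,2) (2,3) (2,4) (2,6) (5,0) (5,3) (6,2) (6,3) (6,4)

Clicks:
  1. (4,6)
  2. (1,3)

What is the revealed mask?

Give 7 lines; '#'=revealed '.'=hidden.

Click 1 (4,6) count=0: revealed 11 new [(3,4) (3,5) (3,6) (4,4) (4,5) (4,6) (5,4) (5,5) (5,6) (6,5) (6,6)] -> total=11
Click 2 (1,3) count=4: revealed 1 new [(1,3)] -> total=12

Answer: .......
...#...
.......
....###
....###
....###
.....##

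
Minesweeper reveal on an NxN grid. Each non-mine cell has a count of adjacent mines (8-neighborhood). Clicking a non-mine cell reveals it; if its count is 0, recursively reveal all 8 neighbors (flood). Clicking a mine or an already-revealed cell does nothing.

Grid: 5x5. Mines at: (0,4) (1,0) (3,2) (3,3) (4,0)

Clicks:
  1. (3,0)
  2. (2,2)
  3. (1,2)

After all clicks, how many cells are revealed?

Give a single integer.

Answer: 10

Derivation:
Click 1 (3,0) count=1: revealed 1 new [(3,0)] -> total=1
Click 2 (2,2) count=2: revealed 1 new [(2,2)] -> total=2
Click 3 (1,2) count=0: revealed 8 new [(0,1) (0,2) (0,3) (1,1) (1,2) (1,3) (2,1) (2,3)] -> total=10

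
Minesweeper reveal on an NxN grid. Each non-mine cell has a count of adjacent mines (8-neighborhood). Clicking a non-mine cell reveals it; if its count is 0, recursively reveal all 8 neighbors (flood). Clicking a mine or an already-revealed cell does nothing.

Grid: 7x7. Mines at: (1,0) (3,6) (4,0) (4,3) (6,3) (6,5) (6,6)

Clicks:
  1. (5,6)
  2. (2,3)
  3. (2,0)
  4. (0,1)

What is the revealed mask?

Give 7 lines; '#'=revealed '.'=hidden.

Answer: .######
.######
#######
.#####.
.......
......#
.......

Derivation:
Click 1 (5,6) count=2: revealed 1 new [(5,6)] -> total=1
Click 2 (2,3) count=0: revealed 23 new [(0,1) (0,2) (0,3) (0,4) (0,5) (0,6) (1,1) (1,2) (1,3) (1,4) (1,5) (1,6) (2,1) (2,2) (2,3) (2,4) (2,5) (2,6) (3,1) (3,2) (3,3) (3,4) (3,5)] -> total=24
Click 3 (2,0) count=1: revealed 1 new [(2,0)] -> total=25
Click 4 (0,1) count=1: revealed 0 new [(none)] -> total=25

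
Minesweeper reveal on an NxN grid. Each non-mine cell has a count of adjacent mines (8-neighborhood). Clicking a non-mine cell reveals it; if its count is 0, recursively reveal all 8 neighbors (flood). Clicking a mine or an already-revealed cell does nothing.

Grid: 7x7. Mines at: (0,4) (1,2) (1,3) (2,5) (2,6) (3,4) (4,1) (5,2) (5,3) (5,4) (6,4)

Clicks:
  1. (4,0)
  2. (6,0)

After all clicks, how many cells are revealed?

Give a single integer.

Answer: 5

Derivation:
Click 1 (4,0) count=1: revealed 1 new [(4,0)] -> total=1
Click 2 (6,0) count=0: revealed 4 new [(5,0) (5,1) (6,0) (6,1)] -> total=5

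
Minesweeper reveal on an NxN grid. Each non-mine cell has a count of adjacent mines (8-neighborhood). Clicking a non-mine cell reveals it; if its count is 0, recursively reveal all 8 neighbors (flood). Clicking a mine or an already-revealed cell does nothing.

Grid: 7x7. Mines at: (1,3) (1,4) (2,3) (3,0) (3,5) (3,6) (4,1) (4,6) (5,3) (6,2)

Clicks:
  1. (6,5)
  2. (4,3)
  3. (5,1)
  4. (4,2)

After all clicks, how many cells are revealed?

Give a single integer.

Answer: 9

Derivation:
Click 1 (6,5) count=0: revealed 6 new [(5,4) (5,5) (5,6) (6,4) (6,5) (6,6)] -> total=6
Click 2 (4,3) count=1: revealed 1 new [(4,3)] -> total=7
Click 3 (5,1) count=2: revealed 1 new [(5,1)] -> total=8
Click 4 (4,2) count=2: revealed 1 new [(4,2)] -> total=9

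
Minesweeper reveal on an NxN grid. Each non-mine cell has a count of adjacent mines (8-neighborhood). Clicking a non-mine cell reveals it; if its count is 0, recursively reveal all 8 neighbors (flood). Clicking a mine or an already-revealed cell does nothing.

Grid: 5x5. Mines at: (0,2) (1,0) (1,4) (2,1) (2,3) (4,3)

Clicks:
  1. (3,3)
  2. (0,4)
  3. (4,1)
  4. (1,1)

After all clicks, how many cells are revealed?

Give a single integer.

Answer: 9

Derivation:
Click 1 (3,3) count=2: revealed 1 new [(3,3)] -> total=1
Click 2 (0,4) count=1: revealed 1 new [(0,4)] -> total=2
Click 3 (4,1) count=0: revealed 6 new [(3,0) (3,1) (3,2) (4,0) (4,1) (4,2)] -> total=8
Click 4 (1,1) count=3: revealed 1 new [(1,1)] -> total=9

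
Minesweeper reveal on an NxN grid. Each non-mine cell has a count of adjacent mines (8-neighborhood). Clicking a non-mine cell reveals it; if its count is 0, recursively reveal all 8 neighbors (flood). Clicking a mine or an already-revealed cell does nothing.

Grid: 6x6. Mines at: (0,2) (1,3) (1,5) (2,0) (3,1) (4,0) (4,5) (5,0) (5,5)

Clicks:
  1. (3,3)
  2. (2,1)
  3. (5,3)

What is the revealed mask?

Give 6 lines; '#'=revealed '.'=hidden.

Click 1 (3,3) count=0: revealed 14 new [(2,2) (2,3) (2,4) (3,2) (3,3) (3,4) (4,1) (4,2) (4,3) (4,4) (5,1) (5,2) (5,3) (5,4)] -> total=14
Click 2 (2,1) count=2: revealed 1 new [(2,1)] -> total=15
Click 3 (5,3) count=0: revealed 0 new [(none)] -> total=15

Answer: ......
......
.####.
..###.
.####.
.####.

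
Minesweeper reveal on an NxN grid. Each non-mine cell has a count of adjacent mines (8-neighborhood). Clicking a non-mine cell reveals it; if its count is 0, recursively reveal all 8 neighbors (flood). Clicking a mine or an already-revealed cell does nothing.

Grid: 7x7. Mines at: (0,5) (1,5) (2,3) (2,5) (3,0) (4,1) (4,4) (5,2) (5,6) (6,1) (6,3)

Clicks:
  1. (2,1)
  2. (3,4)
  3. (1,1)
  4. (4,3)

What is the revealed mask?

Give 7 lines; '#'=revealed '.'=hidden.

Answer: #####..
#####..
###....
....#..
...#...
.......
.......

Derivation:
Click 1 (2,1) count=1: revealed 1 new [(2,1)] -> total=1
Click 2 (3,4) count=3: revealed 1 new [(3,4)] -> total=2
Click 3 (1,1) count=0: revealed 12 new [(0,0) (0,1) (0,2) (0,3) (0,4) (1,0) (1,1) (1,2) (1,3) (1,4) (2,0) (2,2)] -> total=14
Click 4 (4,3) count=2: revealed 1 new [(4,3)] -> total=15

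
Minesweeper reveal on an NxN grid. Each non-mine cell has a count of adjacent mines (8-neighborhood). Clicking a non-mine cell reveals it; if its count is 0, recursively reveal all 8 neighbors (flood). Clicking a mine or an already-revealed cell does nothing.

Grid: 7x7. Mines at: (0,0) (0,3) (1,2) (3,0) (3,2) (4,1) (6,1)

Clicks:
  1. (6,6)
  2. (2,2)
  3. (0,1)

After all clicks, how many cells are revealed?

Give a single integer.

Click 1 (6,6) count=0: revealed 30 new [(0,4) (0,5) (0,6) (1,3) (1,4) (1,5) (1,6) (2,3) (2,4) (2,5) (2,6) (3,3) (3,4) (3,5) (3,6) (4,2) (4,3) (4,4) (4,5) (4,6) (5,2) (5,3) (5,4) (5,5) (5,6) (6,2) (6,3) (6,4) (6,5) (6,6)] -> total=30
Click 2 (2,2) count=2: revealed 1 new [(2,2)] -> total=31
Click 3 (0,1) count=2: revealed 1 new [(0,1)] -> total=32

Answer: 32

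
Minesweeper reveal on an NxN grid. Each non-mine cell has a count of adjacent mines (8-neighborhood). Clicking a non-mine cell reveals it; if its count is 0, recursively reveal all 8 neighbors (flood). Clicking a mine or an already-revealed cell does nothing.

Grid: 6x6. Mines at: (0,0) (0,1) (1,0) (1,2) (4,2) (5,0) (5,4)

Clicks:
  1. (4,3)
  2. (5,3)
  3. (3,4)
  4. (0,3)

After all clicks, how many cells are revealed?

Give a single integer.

Click 1 (4,3) count=2: revealed 1 new [(4,3)] -> total=1
Click 2 (5,3) count=2: revealed 1 new [(5,3)] -> total=2
Click 3 (3,4) count=0: revealed 14 new [(0,3) (0,4) (0,5) (1,3) (1,4) (1,5) (2,3) (2,4) (2,5) (3,3) (3,4) (3,5) (4,4) (4,5)] -> total=16
Click 4 (0,3) count=1: revealed 0 new [(none)] -> total=16

Answer: 16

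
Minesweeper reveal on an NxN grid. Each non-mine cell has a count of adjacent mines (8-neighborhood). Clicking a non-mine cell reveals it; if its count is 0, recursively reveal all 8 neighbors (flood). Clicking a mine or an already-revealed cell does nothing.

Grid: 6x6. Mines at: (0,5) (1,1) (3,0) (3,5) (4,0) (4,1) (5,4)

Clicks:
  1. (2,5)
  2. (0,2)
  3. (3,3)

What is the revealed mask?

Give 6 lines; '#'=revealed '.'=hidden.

Answer: ..###.
..###.
..####
..###.
..###.
......

Derivation:
Click 1 (2,5) count=1: revealed 1 new [(2,5)] -> total=1
Click 2 (0,2) count=1: revealed 1 new [(0,2)] -> total=2
Click 3 (3,3) count=0: revealed 14 new [(0,3) (0,4) (1,2) (1,3) (1,4) (2,2) (2,3) (2,4) (3,2) (3,3) (3,4) (4,2) (4,3) (4,4)] -> total=16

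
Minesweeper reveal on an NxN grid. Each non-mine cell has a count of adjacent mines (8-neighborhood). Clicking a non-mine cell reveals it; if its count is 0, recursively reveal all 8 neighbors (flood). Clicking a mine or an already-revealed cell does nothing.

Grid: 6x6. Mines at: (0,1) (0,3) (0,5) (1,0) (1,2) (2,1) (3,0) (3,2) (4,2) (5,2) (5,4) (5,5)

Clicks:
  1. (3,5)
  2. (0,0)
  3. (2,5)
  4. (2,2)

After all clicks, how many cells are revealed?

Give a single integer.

Answer: 14

Derivation:
Click 1 (3,5) count=0: revealed 12 new [(1,3) (1,4) (1,5) (2,3) (2,4) (2,5) (3,3) (3,4) (3,5) (4,3) (4,4) (4,5)] -> total=12
Click 2 (0,0) count=2: revealed 1 new [(0,0)] -> total=13
Click 3 (2,5) count=0: revealed 0 new [(none)] -> total=13
Click 4 (2,2) count=3: revealed 1 new [(2,2)] -> total=14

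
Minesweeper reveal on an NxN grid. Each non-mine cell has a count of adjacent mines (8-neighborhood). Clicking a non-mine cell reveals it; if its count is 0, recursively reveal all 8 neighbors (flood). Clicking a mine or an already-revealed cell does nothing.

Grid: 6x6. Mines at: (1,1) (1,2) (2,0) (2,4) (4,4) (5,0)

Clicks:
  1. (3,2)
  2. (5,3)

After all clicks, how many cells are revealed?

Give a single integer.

Answer: 12

Derivation:
Click 1 (3,2) count=0: revealed 12 new [(2,1) (2,2) (2,3) (3,1) (3,2) (3,3) (4,1) (4,2) (4,3) (5,1) (5,2) (5,3)] -> total=12
Click 2 (5,3) count=1: revealed 0 new [(none)] -> total=12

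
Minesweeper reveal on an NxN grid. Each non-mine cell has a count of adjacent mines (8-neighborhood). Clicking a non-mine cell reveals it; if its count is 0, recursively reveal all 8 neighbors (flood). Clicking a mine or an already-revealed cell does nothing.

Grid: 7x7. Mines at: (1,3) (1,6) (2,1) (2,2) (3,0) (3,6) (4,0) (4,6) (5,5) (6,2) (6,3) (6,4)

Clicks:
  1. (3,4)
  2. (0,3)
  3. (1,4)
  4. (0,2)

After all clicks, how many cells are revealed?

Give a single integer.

Answer: 20

Derivation:
Click 1 (3,4) count=0: revealed 17 new [(2,3) (2,4) (2,5) (3,1) (3,2) (3,3) (3,4) (3,5) (4,1) (4,2) (4,3) (4,4) (4,5) (5,1) (5,2) (5,3) (5,4)] -> total=17
Click 2 (0,3) count=1: revealed 1 new [(0,3)] -> total=18
Click 3 (1,4) count=1: revealed 1 new [(1,4)] -> total=19
Click 4 (0,2) count=1: revealed 1 new [(0,2)] -> total=20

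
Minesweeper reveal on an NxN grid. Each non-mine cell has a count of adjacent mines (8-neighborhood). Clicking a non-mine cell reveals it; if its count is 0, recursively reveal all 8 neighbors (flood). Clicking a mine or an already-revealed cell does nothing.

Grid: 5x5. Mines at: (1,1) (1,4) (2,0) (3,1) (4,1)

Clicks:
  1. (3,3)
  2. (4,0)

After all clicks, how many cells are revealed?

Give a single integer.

Answer: 10

Derivation:
Click 1 (3,3) count=0: revealed 9 new [(2,2) (2,3) (2,4) (3,2) (3,3) (3,4) (4,2) (4,3) (4,4)] -> total=9
Click 2 (4,0) count=2: revealed 1 new [(4,0)] -> total=10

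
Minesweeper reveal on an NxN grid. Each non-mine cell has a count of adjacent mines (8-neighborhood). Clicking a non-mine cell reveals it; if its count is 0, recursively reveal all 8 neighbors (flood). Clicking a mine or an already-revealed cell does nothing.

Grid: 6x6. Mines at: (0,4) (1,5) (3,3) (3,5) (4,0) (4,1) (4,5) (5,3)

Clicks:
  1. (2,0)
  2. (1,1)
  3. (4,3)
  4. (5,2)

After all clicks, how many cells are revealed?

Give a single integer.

Click 1 (2,0) count=0: revealed 15 new [(0,0) (0,1) (0,2) (0,3) (1,0) (1,1) (1,2) (1,3) (2,0) (2,1) (2,2) (2,3) (3,0) (3,1) (3,2)] -> total=15
Click 2 (1,1) count=0: revealed 0 new [(none)] -> total=15
Click 3 (4,3) count=2: revealed 1 new [(4,3)] -> total=16
Click 4 (5,2) count=2: revealed 1 new [(5,2)] -> total=17

Answer: 17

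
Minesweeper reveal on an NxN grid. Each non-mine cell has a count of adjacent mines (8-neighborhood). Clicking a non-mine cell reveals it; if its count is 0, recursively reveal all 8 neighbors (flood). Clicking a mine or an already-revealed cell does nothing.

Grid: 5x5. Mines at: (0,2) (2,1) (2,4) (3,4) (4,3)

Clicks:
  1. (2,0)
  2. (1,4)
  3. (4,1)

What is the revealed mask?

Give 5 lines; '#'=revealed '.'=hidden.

Answer: .....
....#
#....
###..
###..

Derivation:
Click 1 (2,0) count=1: revealed 1 new [(2,0)] -> total=1
Click 2 (1,4) count=1: revealed 1 new [(1,4)] -> total=2
Click 3 (4,1) count=0: revealed 6 new [(3,0) (3,1) (3,2) (4,0) (4,1) (4,2)] -> total=8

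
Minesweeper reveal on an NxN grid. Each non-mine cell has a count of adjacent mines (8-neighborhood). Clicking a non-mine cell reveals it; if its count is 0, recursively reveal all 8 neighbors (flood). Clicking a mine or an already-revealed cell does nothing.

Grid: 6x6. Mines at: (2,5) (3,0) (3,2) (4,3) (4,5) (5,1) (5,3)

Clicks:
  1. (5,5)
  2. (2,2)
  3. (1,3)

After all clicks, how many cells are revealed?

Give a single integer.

Click 1 (5,5) count=1: revealed 1 new [(5,5)] -> total=1
Click 2 (2,2) count=1: revealed 1 new [(2,2)] -> total=2
Click 3 (1,3) count=0: revealed 16 new [(0,0) (0,1) (0,2) (0,3) (0,4) (0,5) (1,0) (1,1) (1,2) (1,3) (1,4) (1,5) (2,0) (2,1) (2,3) (2,4)] -> total=18

Answer: 18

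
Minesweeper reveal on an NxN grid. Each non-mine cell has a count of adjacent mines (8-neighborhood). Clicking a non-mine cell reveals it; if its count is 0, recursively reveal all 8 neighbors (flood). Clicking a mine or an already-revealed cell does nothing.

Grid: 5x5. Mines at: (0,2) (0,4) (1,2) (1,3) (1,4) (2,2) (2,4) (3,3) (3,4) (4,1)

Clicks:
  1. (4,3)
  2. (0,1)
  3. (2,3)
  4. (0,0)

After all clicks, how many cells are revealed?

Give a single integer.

Click 1 (4,3) count=2: revealed 1 new [(4,3)] -> total=1
Click 2 (0,1) count=2: revealed 1 new [(0,1)] -> total=2
Click 3 (2,3) count=7: revealed 1 new [(2,3)] -> total=3
Click 4 (0,0) count=0: revealed 7 new [(0,0) (1,0) (1,1) (2,0) (2,1) (3,0) (3,1)] -> total=10

Answer: 10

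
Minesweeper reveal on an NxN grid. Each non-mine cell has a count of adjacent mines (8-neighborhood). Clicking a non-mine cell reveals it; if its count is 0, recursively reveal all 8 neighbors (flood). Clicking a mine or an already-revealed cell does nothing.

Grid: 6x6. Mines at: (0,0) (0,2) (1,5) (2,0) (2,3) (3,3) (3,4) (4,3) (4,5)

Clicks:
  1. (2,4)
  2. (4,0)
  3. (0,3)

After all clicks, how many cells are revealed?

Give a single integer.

Answer: 11

Derivation:
Click 1 (2,4) count=4: revealed 1 new [(2,4)] -> total=1
Click 2 (4,0) count=0: revealed 9 new [(3,0) (3,1) (3,2) (4,0) (4,1) (4,2) (5,0) (5,1) (5,2)] -> total=10
Click 3 (0,3) count=1: revealed 1 new [(0,3)] -> total=11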